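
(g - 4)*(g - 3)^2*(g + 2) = g^4 - 8*g^3 + 13*g^2 + 30*g - 72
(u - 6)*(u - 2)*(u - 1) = u^3 - 9*u^2 + 20*u - 12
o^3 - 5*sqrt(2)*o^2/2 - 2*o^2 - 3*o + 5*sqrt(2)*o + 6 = (o - 2)*(o - 3*sqrt(2))*(o + sqrt(2)/2)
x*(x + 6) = x^2 + 6*x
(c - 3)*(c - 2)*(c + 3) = c^3 - 2*c^2 - 9*c + 18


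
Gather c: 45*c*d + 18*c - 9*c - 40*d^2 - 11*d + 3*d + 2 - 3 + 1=c*(45*d + 9) - 40*d^2 - 8*d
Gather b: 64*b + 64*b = 128*b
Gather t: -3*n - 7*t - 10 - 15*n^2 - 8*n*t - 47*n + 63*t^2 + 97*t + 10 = -15*n^2 - 50*n + 63*t^2 + t*(90 - 8*n)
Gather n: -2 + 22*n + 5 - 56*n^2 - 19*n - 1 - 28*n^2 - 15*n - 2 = -84*n^2 - 12*n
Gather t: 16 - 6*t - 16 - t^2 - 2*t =-t^2 - 8*t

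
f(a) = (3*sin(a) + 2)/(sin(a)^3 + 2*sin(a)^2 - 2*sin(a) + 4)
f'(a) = (3*sin(a) + 2)*(-3*sin(a)^2*cos(a) - 4*sin(a)*cos(a) + 2*cos(a))/(sin(a)^3 + 2*sin(a)^2 - 2*sin(a) + 4)^2 + 3*cos(a)/(sin(a)^3 + 2*sin(a)^2 - 2*sin(a) + 4)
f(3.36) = 0.30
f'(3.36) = -0.82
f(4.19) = -0.09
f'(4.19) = -0.21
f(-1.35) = -0.13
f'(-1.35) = 0.08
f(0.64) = 1.02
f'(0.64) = 0.33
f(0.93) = 1.05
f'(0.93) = -0.04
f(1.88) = 1.02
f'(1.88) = 0.10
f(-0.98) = -0.08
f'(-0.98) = 0.24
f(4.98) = -0.13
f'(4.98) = 0.10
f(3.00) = 0.64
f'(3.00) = -1.02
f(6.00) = 0.25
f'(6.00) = 0.76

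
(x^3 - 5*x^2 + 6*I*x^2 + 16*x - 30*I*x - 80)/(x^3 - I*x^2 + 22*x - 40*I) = (x^2 + x*(-5 + 8*I) - 40*I)/(x^2 + I*x + 20)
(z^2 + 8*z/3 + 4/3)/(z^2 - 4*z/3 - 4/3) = (z + 2)/(z - 2)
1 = 1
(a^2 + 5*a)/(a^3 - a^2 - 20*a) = (a + 5)/(a^2 - a - 20)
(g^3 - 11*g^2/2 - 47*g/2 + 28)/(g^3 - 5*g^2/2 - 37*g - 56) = (g - 1)/(g + 2)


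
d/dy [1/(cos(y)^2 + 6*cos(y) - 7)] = 2*(cos(y) + 3)*sin(y)/(cos(y)^2 + 6*cos(y) - 7)^2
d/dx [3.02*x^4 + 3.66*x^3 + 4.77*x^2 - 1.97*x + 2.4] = 12.08*x^3 + 10.98*x^2 + 9.54*x - 1.97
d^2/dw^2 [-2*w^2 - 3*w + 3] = -4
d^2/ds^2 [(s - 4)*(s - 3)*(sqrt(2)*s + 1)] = 6*sqrt(2)*s - 14*sqrt(2) + 2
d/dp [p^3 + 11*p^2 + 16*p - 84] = 3*p^2 + 22*p + 16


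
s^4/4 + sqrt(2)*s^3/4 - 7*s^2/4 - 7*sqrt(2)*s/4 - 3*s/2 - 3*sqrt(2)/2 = (s/2 + 1/2)*(s/2 + sqrt(2)/2)*(s - 3)*(s + 2)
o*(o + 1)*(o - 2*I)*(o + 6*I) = o^4 + o^3 + 4*I*o^3 + 12*o^2 + 4*I*o^2 + 12*o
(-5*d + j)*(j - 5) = -5*d*j + 25*d + j^2 - 5*j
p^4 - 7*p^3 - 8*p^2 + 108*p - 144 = (p - 6)*(p - 3)*(p - 2)*(p + 4)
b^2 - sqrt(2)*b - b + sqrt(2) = (b - 1)*(b - sqrt(2))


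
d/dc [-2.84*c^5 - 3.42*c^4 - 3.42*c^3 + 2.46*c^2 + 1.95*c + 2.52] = -14.2*c^4 - 13.68*c^3 - 10.26*c^2 + 4.92*c + 1.95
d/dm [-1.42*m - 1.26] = -1.42000000000000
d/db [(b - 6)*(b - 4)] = 2*b - 10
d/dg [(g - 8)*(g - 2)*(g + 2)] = 3*g^2 - 16*g - 4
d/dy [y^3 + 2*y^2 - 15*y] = 3*y^2 + 4*y - 15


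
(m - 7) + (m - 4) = 2*m - 11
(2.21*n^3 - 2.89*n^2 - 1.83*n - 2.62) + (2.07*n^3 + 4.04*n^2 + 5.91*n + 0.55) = 4.28*n^3 + 1.15*n^2 + 4.08*n - 2.07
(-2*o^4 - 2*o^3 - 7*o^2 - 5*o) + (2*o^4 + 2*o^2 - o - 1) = -2*o^3 - 5*o^2 - 6*o - 1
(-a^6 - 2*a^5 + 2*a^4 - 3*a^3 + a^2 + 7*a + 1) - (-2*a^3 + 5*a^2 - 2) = -a^6 - 2*a^5 + 2*a^4 - a^3 - 4*a^2 + 7*a + 3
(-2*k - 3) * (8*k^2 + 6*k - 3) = -16*k^3 - 36*k^2 - 12*k + 9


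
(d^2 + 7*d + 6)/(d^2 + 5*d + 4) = (d + 6)/(d + 4)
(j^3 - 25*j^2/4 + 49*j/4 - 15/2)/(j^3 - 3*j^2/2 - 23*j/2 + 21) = (4*j - 5)/(2*(2*j + 7))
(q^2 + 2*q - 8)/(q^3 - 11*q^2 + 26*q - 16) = (q + 4)/(q^2 - 9*q + 8)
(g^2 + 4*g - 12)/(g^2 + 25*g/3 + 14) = 3*(g - 2)/(3*g + 7)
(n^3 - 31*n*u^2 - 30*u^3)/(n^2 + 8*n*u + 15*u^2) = (n^2 - 5*n*u - 6*u^2)/(n + 3*u)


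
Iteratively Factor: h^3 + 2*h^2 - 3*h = (h + 3)*(h^2 - h) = h*(h + 3)*(h - 1)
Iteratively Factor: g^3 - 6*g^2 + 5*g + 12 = (g + 1)*(g^2 - 7*g + 12) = (g - 4)*(g + 1)*(g - 3)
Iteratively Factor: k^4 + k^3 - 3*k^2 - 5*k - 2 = (k + 1)*(k^3 - 3*k - 2) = (k + 1)^2*(k^2 - k - 2) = (k - 2)*(k + 1)^2*(k + 1)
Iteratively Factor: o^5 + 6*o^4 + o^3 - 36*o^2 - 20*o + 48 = (o + 4)*(o^4 + 2*o^3 - 7*o^2 - 8*o + 12) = (o - 1)*(o + 4)*(o^3 + 3*o^2 - 4*o - 12) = (o - 1)*(o + 2)*(o + 4)*(o^2 + o - 6) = (o - 2)*(o - 1)*(o + 2)*(o + 4)*(o + 3)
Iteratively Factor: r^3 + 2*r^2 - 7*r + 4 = (r + 4)*(r^2 - 2*r + 1) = (r - 1)*(r + 4)*(r - 1)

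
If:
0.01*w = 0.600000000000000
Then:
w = 60.00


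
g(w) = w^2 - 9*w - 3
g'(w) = 2*w - 9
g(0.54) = -7.57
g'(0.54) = -7.92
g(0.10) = -3.89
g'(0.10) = -8.80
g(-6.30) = 93.39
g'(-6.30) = -21.60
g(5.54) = -22.17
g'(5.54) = 2.08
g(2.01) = -17.05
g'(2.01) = -4.98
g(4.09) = -23.08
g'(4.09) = -0.82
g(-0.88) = 5.69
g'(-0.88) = -10.76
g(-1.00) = 7.00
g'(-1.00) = -11.00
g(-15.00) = 357.00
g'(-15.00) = -39.00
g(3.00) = -21.00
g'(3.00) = -3.00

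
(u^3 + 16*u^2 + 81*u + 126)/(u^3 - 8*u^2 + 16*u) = (u^3 + 16*u^2 + 81*u + 126)/(u*(u^2 - 8*u + 16))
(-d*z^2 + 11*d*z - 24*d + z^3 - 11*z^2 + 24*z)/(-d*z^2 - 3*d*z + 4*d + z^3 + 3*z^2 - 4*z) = (z^2 - 11*z + 24)/(z^2 + 3*z - 4)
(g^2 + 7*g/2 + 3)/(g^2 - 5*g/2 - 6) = (g + 2)/(g - 4)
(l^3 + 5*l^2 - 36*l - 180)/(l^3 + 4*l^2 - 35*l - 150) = (l + 6)/(l + 5)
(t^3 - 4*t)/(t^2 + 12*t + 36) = t*(t^2 - 4)/(t^2 + 12*t + 36)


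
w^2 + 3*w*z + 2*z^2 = (w + z)*(w + 2*z)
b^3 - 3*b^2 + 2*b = b*(b - 2)*(b - 1)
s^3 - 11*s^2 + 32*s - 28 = (s - 7)*(s - 2)^2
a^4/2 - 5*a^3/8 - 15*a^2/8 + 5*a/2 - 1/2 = (a/2 + 1)*(a - 2)*(a - 1)*(a - 1/4)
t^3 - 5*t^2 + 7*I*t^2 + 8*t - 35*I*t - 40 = (t - 5)*(t - I)*(t + 8*I)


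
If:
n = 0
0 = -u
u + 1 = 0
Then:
No Solution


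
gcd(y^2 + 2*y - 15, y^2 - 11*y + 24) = y - 3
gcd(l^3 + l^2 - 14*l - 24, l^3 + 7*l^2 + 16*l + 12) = l^2 + 5*l + 6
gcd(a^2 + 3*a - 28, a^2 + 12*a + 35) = a + 7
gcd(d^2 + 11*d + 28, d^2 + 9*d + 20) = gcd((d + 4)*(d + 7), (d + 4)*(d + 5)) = d + 4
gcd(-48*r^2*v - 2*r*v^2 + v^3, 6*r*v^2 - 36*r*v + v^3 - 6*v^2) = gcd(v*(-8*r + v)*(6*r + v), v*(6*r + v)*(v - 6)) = 6*r*v + v^2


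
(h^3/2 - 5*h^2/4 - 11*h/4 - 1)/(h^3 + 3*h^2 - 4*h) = (2*h^3 - 5*h^2 - 11*h - 4)/(4*h*(h^2 + 3*h - 4))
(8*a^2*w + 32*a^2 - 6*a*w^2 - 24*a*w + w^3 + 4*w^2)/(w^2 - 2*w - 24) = (8*a^2 - 6*a*w + w^2)/(w - 6)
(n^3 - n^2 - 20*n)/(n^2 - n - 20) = n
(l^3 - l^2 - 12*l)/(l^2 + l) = (l^2 - l - 12)/(l + 1)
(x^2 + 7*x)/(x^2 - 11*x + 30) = x*(x + 7)/(x^2 - 11*x + 30)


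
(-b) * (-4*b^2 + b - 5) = 4*b^3 - b^2 + 5*b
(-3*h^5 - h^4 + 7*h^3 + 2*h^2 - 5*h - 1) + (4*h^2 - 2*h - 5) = -3*h^5 - h^4 + 7*h^3 + 6*h^2 - 7*h - 6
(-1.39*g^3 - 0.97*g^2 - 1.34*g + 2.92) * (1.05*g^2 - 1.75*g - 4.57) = -1.4595*g^5 + 1.414*g^4 + 6.6428*g^3 + 9.8439*g^2 + 1.0138*g - 13.3444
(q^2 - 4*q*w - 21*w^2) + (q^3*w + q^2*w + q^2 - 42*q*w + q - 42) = q^3*w + q^2*w + 2*q^2 - 46*q*w + q - 21*w^2 - 42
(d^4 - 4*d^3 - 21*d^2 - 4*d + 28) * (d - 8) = d^5 - 12*d^4 + 11*d^3 + 164*d^2 + 60*d - 224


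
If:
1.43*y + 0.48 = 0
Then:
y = -0.34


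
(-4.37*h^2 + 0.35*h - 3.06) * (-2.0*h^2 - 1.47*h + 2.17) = 8.74*h^4 + 5.7239*h^3 - 3.8774*h^2 + 5.2577*h - 6.6402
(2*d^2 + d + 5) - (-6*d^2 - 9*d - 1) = 8*d^2 + 10*d + 6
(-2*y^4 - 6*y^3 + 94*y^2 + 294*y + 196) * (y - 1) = -2*y^5 - 4*y^4 + 100*y^3 + 200*y^2 - 98*y - 196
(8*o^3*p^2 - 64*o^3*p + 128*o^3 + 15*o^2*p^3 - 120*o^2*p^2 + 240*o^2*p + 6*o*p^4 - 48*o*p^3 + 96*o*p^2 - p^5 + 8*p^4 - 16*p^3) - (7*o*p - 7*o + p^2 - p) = 8*o^3*p^2 - 64*o^3*p + 128*o^3 + 15*o^2*p^3 - 120*o^2*p^2 + 240*o^2*p + 6*o*p^4 - 48*o*p^3 + 96*o*p^2 - 7*o*p + 7*o - p^5 + 8*p^4 - 16*p^3 - p^2 + p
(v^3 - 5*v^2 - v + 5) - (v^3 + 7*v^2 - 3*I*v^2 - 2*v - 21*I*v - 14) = -12*v^2 + 3*I*v^2 + v + 21*I*v + 19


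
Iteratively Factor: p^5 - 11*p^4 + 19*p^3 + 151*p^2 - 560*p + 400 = (p - 4)*(p^4 - 7*p^3 - 9*p^2 + 115*p - 100) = (p - 4)*(p - 1)*(p^3 - 6*p^2 - 15*p + 100) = (p - 5)*(p - 4)*(p - 1)*(p^2 - p - 20) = (p - 5)^2*(p - 4)*(p - 1)*(p + 4)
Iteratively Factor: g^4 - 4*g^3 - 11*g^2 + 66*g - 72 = (g + 4)*(g^3 - 8*g^2 + 21*g - 18) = (g - 3)*(g + 4)*(g^2 - 5*g + 6) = (g - 3)*(g - 2)*(g + 4)*(g - 3)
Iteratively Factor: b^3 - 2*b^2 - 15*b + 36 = (b - 3)*(b^2 + b - 12) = (b - 3)^2*(b + 4)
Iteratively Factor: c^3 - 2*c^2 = (c)*(c^2 - 2*c) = c*(c - 2)*(c)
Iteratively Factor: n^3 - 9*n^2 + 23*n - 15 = (n - 5)*(n^2 - 4*n + 3) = (n - 5)*(n - 3)*(n - 1)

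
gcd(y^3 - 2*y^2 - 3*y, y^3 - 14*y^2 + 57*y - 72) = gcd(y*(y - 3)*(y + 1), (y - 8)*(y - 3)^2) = y - 3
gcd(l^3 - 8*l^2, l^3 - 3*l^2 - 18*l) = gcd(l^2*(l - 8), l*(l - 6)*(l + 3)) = l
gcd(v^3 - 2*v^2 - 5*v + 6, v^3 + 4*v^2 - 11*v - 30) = v^2 - v - 6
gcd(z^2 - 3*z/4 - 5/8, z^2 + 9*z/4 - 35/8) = z - 5/4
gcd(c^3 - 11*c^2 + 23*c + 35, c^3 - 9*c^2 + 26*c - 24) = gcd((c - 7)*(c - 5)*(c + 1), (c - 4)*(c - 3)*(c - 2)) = 1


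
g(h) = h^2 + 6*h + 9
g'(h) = 2*h + 6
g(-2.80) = 0.04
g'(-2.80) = 0.40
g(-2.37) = 0.40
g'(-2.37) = 1.26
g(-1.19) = 3.28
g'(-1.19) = 3.62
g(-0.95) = 4.20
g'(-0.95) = 4.10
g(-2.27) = 0.53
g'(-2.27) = 1.46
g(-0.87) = 4.54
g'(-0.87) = 4.26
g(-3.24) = 0.06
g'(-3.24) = -0.48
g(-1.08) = 3.69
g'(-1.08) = 3.84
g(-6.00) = 9.00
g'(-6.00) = -6.00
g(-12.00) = 81.00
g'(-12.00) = -18.00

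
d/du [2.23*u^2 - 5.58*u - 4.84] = 4.46*u - 5.58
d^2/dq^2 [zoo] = 0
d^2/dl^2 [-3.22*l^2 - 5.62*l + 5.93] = -6.44000000000000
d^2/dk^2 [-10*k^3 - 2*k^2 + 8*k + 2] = -60*k - 4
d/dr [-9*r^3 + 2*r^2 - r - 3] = -27*r^2 + 4*r - 1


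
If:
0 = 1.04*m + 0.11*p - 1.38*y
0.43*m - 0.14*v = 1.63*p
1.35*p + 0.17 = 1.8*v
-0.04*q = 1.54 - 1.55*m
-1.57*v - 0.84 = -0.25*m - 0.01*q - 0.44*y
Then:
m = 1.99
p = 0.49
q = 38.59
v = 0.46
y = 1.54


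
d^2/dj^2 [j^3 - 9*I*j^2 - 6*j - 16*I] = 6*j - 18*I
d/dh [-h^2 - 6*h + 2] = -2*h - 6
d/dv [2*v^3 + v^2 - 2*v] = 6*v^2 + 2*v - 2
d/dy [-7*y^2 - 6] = -14*y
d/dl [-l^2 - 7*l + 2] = -2*l - 7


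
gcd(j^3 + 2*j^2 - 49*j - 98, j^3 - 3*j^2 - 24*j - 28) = j^2 - 5*j - 14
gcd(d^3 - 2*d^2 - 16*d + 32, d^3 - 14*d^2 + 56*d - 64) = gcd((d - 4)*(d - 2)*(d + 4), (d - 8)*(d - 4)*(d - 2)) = d^2 - 6*d + 8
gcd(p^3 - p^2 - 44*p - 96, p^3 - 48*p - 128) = p^2 - 4*p - 32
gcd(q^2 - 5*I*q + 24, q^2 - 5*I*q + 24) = q^2 - 5*I*q + 24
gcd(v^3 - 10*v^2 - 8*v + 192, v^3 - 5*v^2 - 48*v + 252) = v - 6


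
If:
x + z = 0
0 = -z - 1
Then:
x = 1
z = -1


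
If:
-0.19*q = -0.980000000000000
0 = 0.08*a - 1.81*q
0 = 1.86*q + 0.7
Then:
No Solution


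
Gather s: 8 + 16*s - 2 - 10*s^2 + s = -10*s^2 + 17*s + 6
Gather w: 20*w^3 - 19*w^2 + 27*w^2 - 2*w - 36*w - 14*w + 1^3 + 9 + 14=20*w^3 + 8*w^2 - 52*w + 24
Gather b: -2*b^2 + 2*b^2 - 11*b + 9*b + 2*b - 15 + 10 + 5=0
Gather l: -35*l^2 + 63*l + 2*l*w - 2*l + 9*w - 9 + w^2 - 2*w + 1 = -35*l^2 + l*(2*w + 61) + w^2 + 7*w - 8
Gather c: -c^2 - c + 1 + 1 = -c^2 - c + 2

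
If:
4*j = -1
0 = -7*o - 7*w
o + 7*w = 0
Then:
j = -1/4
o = 0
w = 0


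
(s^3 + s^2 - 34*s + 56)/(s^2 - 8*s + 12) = (s^2 + 3*s - 28)/(s - 6)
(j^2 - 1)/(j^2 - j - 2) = (j - 1)/(j - 2)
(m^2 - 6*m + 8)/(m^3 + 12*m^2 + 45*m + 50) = (m^2 - 6*m + 8)/(m^3 + 12*m^2 + 45*m + 50)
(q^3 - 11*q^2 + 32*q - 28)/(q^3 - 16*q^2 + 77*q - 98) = (q - 2)/(q - 7)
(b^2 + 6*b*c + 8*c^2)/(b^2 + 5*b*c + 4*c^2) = (b + 2*c)/(b + c)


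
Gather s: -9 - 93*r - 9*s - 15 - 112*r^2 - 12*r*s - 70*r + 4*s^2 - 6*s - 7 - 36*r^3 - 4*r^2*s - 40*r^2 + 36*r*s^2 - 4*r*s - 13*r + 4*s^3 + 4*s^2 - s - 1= -36*r^3 - 152*r^2 - 176*r + 4*s^3 + s^2*(36*r + 8) + s*(-4*r^2 - 16*r - 16) - 32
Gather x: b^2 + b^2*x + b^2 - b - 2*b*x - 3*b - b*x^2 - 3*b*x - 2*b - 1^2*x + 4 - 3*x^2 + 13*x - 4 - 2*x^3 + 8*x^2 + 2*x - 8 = 2*b^2 - 6*b - 2*x^3 + x^2*(5 - b) + x*(b^2 - 5*b + 14) - 8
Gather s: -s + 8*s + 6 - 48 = 7*s - 42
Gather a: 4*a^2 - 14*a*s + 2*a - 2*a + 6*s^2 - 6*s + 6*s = 4*a^2 - 14*a*s + 6*s^2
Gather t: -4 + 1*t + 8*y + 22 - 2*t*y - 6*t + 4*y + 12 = t*(-2*y - 5) + 12*y + 30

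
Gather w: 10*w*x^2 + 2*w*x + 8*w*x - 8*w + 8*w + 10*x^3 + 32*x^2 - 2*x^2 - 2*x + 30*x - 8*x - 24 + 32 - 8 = w*(10*x^2 + 10*x) + 10*x^3 + 30*x^2 + 20*x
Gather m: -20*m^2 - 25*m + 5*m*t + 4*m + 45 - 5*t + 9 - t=-20*m^2 + m*(5*t - 21) - 6*t + 54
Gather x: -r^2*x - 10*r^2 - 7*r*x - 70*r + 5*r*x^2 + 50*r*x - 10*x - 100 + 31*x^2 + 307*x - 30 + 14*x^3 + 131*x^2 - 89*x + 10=-10*r^2 - 70*r + 14*x^3 + x^2*(5*r + 162) + x*(-r^2 + 43*r + 208) - 120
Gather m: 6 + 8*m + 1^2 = 8*m + 7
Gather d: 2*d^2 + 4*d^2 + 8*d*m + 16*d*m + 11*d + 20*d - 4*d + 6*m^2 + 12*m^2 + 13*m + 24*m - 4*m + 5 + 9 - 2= 6*d^2 + d*(24*m + 27) + 18*m^2 + 33*m + 12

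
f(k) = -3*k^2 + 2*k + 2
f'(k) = 2 - 6*k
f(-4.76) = -75.49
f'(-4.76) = 30.56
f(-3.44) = -40.38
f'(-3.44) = 22.64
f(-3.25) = -36.19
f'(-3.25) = 21.50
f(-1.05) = -3.41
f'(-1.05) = 8.30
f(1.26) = -0.24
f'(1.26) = -5.56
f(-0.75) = -1.19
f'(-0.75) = 6.50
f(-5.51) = -100.10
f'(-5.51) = 35.06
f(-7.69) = -190.79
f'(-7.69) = 48.14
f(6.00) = -94.00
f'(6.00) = -34.00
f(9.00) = -223.00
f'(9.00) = -52.00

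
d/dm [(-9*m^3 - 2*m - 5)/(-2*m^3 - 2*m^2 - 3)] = (18*m^4 - 8*m^3 + 47*m^2 - 20*m + 6)/(4*m^6 + 8*m^5 + 4*m^4 + 12*m^3 + 12*m^2 + 9)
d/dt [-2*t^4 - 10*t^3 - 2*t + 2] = -8*t^3 - 30*t^2 - 2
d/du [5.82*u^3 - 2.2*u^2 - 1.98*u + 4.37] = 17.46*u^2 - 4.4*u - 1.98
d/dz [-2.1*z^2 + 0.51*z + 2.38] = 0.51 - 4.2*z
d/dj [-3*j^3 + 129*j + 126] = 129 - 9*j^2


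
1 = 1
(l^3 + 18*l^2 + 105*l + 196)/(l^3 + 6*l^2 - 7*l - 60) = (l^2 + 14*l + 49)/(l^2 + 2*l - 15)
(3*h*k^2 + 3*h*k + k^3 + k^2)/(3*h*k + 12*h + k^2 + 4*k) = k*(k + 1)/(k + 4)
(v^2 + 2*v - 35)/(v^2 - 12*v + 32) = (v^2 + 2*v - 35)/(v^2 - 12*v + 32)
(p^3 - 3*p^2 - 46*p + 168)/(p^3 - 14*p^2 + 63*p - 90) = (p^2 + 3*p - 28)/(p^2 - 8*p + 15)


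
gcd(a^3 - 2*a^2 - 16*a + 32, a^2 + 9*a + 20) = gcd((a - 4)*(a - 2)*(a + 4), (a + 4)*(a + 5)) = a + 4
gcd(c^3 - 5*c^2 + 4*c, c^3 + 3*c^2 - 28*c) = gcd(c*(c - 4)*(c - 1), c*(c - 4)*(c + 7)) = c^2 - 4*c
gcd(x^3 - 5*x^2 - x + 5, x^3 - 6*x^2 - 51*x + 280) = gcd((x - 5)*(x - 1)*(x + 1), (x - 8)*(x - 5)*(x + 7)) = x - 5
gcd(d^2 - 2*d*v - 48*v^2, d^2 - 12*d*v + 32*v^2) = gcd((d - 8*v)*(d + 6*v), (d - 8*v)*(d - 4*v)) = -d + 8*v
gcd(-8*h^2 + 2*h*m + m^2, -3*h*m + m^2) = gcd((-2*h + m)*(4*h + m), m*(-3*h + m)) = 1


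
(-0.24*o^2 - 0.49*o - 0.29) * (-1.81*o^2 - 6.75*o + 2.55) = 0.4344*o^4 + 2.5069*o^3 + 3.2204*o^2 + 0.708*o - 0.7395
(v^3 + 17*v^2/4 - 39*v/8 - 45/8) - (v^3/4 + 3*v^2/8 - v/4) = 3*v^3/4 + 31*v^2/8 - 37*v/8 - 45/8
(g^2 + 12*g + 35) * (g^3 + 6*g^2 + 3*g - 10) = g^5 + 18*g^4 + 110*g^3 + 236*g^2 - 15*g - 350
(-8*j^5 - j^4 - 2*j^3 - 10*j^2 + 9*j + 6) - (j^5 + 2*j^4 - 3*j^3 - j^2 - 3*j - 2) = -9*j^5 - 3*j^4 + j^3 - 9*j^2 + 12*j + 8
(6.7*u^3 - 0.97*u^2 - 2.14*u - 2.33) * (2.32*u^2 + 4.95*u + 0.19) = 15.544*u^5 + 30.9146*u^4 - 8.4933*u^3 - 16.1829*u^2 - 11.9401*u - 0.4427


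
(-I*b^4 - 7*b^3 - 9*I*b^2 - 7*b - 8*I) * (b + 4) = -I*b^5 - 7*b^4 - 4*I*b^4 - 28*b^3 - 9*I*b^3 - 7*b^2 - 36*I*b^2 - 28*b - 8*I*b - 32*I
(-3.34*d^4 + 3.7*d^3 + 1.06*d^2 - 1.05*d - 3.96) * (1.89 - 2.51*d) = 8.3834*d^5 - 15.5996*d^4 + 4.3324*d^3 + 4.6389*d^2 + 7.9551*d - 7.4844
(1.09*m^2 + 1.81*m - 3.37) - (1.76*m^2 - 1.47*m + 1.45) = -0.67*m^2 + 3.28*m - 4.82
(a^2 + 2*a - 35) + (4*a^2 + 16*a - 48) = 5*a^2 + 18*a - 83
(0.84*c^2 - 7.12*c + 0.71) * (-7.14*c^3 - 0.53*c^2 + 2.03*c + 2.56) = -5.9976*c^5 + 50.3916*c^4 + 0.4094*c^3 - 12.6795*c^2 - 16.7859*c + 1.8176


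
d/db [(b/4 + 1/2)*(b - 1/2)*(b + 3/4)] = 3*b^2/4 + 9*b/8 + 1/32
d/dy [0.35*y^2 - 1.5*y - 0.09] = 0.7*y - 1.5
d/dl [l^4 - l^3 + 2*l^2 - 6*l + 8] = 4*l^3 - 3*l^2 + 4*l - 6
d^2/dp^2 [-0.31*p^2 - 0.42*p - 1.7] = -0.620000000000000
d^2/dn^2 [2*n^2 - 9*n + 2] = 4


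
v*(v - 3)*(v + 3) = v^3 - 9*v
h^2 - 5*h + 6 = (h - 3)*(h - 2)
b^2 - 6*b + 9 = (b - 3)^2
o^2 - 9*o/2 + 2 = (o - 4)*(o - 1/2)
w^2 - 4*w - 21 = (w - 7)*(w + 3)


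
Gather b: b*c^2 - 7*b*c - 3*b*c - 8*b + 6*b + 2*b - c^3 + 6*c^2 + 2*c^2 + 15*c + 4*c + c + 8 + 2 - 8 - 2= b*(c^2 - 10*c) - c^3 + 8*c^2 + 20*c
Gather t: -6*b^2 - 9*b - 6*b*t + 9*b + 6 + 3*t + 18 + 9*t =-6*b^2 + t*(12 - 6*b) + 24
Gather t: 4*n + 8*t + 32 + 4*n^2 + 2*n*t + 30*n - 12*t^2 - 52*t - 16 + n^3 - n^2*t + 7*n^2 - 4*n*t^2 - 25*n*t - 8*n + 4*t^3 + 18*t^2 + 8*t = n^3 + 11*n^2 + 26*n + 4*t^3 + t^2*(6 - 4*n) + t*(-n^2 - 23*n - 36) + 16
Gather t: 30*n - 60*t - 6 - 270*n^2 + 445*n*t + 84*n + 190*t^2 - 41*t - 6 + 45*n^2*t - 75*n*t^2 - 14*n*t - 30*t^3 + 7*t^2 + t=-270*n^2 + 114*n - 30*t^3 + t^2*(197 - 75*n) + t*(45*n^2 + 431*n - 100) - 12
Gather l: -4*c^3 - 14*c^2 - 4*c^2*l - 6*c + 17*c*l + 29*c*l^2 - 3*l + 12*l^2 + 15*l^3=-4*c^3 - 14*c^2 - 6*c + 15*l^3 + l^2*(29*c + 12) + l*(-4*c^2 + 17*c - 3)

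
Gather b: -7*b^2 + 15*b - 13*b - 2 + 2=-7*b^2 + 2*b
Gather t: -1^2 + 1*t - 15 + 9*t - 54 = 10*t - 70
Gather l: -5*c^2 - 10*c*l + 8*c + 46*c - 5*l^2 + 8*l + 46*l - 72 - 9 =-5*c^2 + 54*c - 5*l^2 + l*(54 - 10*c) - 81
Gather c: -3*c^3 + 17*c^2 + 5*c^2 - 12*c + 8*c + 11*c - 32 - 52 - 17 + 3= -3*c^3 + 22*c^2 + 7*c - 98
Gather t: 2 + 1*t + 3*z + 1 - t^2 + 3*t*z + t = -t^2 + t*(3*z + 2) + 3*z + 3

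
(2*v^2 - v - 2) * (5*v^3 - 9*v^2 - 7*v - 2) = 10*v^5 - 23*v^4 - 15*v^3 + 21*v^2 + 16*v + 4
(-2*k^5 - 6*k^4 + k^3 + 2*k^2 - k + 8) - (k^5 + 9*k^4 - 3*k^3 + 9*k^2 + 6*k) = -3*k^5 - 15*k^4 + 4*k^3 - 7*k^2 - 7*k + 8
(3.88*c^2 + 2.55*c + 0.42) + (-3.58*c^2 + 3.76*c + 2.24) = 0.3*c^2 + 6.31*c + 2.66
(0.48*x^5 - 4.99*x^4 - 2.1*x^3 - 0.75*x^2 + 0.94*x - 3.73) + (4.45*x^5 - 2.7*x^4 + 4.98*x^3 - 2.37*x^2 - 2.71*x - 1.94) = 4.93*x^5 - 7.69*x^4 + 2.88*x^3 - 3.12*x^2 - 1.77*x - 5.67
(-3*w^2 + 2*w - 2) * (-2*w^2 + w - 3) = 6*w^4 - 7*w^3 + 15*w^2 - 8*w + 6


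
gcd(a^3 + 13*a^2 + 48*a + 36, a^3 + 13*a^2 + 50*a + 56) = 1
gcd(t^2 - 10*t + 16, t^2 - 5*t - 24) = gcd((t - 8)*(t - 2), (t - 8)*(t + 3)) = t - 8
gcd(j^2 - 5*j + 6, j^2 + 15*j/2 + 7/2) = 1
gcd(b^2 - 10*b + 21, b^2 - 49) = b - 7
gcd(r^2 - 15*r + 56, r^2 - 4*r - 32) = r - 8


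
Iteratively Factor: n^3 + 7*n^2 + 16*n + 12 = (n + 3)*(n^2 + 4*n + 4) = (n + 2)*(n + 3)*(n + 2)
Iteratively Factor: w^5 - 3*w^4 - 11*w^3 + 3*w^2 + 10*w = (w - 1)*(w^4 - 2*w^3 - 13*w^2 - 10*w) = (w - 5)*(w - 1)*(w^3 + 3*w^2 + 2*w) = (w - 5)*(w - 1)*(w + 1)*(w^2 + 2*w) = (w - 5)*(w - 1)*(w + 1)*(w + 2)*(w)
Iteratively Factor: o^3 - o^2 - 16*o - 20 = (o - 5)*(o^2 + 4*o + 4) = (o - 5)*(o + 2)*(o + 2)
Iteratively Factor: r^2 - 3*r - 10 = (r + 2)*(r - 5)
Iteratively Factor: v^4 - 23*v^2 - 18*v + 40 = (v + 2)*(v^3 - 2*v^2 - 19*v + 20) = (v - 1)*(v + 2)*(v^2 - v - 20) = (v - 5)*(v - 1)*(v + 2)*(v + 4)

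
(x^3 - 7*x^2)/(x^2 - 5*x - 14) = x^2/(x + 2)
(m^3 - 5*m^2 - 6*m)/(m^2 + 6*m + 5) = m*(m - 6)/(m + 5)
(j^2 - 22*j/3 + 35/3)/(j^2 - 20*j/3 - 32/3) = (-3*j^2 + 22*j - 35)/(-3*j^2 + 20*j + 32)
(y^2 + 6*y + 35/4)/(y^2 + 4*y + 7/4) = (2*y + 5)/(2*y + 1)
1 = 1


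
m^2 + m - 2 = (m - 1)*(m + 2)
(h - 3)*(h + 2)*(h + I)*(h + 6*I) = h^4 - h^3 + 7*I*h^3 - 12*h^2 - 7*I*h^2 + 6*h - 42*I*h + 36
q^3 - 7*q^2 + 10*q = q*(q - 5)*(q - 2)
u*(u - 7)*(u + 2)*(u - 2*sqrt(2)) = u^4 - 5*u^3 - 2*sqrt(2)*u^3 - 14*u^2 + 10*sqrt(2)*u^2 + 28*sqrt(2)*u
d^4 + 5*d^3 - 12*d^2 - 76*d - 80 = (d - 4)*(d + 2)^2*(d + 5)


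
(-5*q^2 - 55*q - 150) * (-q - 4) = 5*q^3 + 75*q^2 + 370*q + 600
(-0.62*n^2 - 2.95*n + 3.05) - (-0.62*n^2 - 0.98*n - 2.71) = 5.76 - 1.97*n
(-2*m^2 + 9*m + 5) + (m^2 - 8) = -m^2 + 9*m - 3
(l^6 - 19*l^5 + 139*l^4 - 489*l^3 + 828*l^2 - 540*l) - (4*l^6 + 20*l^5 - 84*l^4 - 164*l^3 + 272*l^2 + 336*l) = -3*l^6 - 39*l^5 + 223*l^4 - 325*l^3 + 556*l^2 - 876*l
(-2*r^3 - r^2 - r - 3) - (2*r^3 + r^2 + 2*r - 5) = -4*r^3 - 2*r^2 - 3*r + 2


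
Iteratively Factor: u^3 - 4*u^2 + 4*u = (u - 2)*(u^2 - 2*u) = (u - 2)^2*(u)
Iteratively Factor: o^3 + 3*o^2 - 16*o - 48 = (o + 4)*(o^2 - o - 12) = (o + 3)*(o + 4)*(o - 4)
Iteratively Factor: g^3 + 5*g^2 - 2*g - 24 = (g - 2)*(g^2 + 7*g + 12) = (g - 2)*(g + 4)*(g + 3)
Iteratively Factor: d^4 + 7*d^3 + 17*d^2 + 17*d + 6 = (d + 1)*(d^3 + 6*d^2 + 11*d + 6) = (d + 1)*(d + 2)*(d^2 + 4*d + 3) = (d + 1)*(d + 2)*(d + 3)*(d + 1)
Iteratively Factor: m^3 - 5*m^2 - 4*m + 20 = (m + 2)*(m^2 - 7*m + 10) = (m - 2)*(m + 2)*(m - 5)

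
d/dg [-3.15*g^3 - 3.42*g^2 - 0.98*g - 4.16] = -9.45*g^2 - 6.84*g - 0.98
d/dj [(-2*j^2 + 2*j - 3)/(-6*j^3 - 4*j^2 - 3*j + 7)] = (-12*j^4 + 24*j^3 - 40*j^2 - 52*j + 5)/(36*j^6 + 48*j^5 + 52*j^4 - 60*j^3 - 47*j^2 - 42*j + 49)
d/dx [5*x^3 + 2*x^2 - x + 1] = 15*x^2 + 4*x - 1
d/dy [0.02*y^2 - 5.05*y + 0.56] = 0.04*y - 5.05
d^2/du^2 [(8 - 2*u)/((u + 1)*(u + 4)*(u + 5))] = 12*(-u^5 - 2*u^4 + 83*u^3 + 556*u^2 + 1280*u + 1048)/(u^9 + 30*u^8 + 387*u^7 + 2800*u^6 + 12423*u^5 + 34710*u^4 + 60389*u^3 + 62460*u^2 + 34800*u + 8000)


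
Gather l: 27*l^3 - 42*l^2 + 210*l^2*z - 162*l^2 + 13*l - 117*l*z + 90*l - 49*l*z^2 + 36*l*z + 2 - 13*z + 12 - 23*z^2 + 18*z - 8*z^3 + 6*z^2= 27*l^3 + l^2*(210*z - 204) + l*(-49*z^2 - 81*z + 103) - 8*z^3 - 17*z^2 + 5*z + 14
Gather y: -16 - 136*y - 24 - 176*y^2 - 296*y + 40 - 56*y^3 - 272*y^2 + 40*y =-56*y^3 - 448*y^2 - 392*y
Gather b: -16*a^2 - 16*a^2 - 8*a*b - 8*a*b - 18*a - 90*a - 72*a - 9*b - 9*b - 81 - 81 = -32*a^2 - 180*a + b*(-16*a - 18) - 162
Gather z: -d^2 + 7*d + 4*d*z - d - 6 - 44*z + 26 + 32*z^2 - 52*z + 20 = -d^2 + 6*d + 32*z^2 + z*(4*d - 96) + 40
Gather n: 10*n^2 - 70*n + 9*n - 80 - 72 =10*n^2 - 61*n - 152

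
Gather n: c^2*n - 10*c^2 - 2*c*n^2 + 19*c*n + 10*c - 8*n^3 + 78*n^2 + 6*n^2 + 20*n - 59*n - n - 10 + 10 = -10*c^2 + 10*c - 8*n^3 + n^2*(84 - 2*c) + n*(c^2 + 19*c - 40)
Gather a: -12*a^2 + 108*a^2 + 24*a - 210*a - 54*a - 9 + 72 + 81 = 96*a^2 - 240*a + 144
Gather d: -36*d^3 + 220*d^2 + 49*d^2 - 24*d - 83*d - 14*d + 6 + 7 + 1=-36*d^3 + 269*d^2 - 121*d + 14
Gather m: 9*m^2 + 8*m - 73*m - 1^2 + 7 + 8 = 9*m^2 - 65*m + 14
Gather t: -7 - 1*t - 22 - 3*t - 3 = -4*t - 32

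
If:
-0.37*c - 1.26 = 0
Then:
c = -3.41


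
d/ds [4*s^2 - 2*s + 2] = 8*s - 2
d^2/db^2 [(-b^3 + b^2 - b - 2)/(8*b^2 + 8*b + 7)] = 2*(-136*b^3 - 720*b^2 - 363*b + 89)/(512*b^6 + 1536*b^5 + 2880*b^4 + 3200*b^3 + 2520*b^2 + 1176*b + 343)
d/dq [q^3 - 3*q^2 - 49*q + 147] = 3*q^2 - 6*q - 49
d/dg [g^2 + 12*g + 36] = 2*g + 12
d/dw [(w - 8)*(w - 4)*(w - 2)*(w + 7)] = 4*w^3 - 21*w^2 - 84*w + 328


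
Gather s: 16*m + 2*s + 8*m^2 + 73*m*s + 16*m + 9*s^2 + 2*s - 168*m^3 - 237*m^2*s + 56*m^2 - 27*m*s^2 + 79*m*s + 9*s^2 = -168*m^3 + 64*m^2 + 32*m + s^2*(18 - 27*m) + s*(-237*m^2 + 152*m + 4)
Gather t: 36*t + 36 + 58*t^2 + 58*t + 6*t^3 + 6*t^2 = 6*t^3 + 64*t^2 + 94*t + 36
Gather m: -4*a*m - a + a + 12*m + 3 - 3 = m*(12 - 4*a)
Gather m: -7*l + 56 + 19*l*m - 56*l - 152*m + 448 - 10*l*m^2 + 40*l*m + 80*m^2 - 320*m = -63*l + m^2*(80 - 10*l) + m*(59*l - 472) + 504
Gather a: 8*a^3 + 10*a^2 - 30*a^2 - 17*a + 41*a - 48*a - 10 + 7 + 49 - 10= 8*a^3 - 20*a^2 - 24*a + 36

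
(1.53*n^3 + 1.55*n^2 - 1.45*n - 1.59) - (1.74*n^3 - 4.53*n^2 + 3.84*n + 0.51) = -0.21*n^3 + 6.08*n^2 - 5.29*n - 2.1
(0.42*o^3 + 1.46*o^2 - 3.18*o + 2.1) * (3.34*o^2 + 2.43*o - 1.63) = 1.4028*o^5 + 5.897*o^4 - 7.758*o^3 - 3.0932*o^2 + 10.2864*o - 3.423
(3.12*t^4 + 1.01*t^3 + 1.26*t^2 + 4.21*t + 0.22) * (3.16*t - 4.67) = 9.8592*t^5 - 11.3788*t^4 - 0.7351*t^3 + 7.4194*t^2 - 18.9655*t - 1.0274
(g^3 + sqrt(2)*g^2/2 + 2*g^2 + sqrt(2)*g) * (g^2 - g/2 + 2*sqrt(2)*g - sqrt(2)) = g^5 + 3*g^4/2 + 5*sqrt(2)*g^4/2 + g^3 + 15*sqrt(2)*g^3/4 - 5*sqrt(2)*g^2/2 + 3*g^2 - 2*g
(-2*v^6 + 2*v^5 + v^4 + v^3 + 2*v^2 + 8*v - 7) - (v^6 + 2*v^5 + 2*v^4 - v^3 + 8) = -3*v^6 - v^4 + 2*v^3 + 2*v^2 + 8*v - 15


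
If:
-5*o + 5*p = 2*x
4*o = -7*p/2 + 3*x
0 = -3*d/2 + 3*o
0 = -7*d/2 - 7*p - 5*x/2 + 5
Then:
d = 320/1243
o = 160/1243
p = 460/1243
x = 750/1243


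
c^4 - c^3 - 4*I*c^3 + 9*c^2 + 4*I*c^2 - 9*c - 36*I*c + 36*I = (c - 1)*(c - 4*I)*(c - 3*I)*(c + 3*I)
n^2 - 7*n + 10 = (n - 5)*(n - 2)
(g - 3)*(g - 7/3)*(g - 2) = g^3 - 22*g^2/3 + 53*g/3 - 14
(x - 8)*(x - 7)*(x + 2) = x^3 - 13*x^2 + 26*x + 112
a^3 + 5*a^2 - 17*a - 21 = (a - 3)*(a + 1)*(a + 7)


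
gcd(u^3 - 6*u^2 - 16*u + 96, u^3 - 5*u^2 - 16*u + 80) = u^2 - 16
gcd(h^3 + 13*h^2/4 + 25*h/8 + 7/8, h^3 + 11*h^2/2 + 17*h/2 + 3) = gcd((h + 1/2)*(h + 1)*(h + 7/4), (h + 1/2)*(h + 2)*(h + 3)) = h + 1/2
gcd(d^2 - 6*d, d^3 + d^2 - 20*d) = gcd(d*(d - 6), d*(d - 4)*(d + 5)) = d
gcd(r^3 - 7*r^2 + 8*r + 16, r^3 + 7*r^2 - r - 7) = r + 1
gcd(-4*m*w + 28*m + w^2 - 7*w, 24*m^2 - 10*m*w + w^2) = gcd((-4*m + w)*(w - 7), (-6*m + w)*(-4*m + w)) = -4*m + w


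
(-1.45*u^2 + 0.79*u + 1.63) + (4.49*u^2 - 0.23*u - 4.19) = 3.04*u^2 + 0.56*u - 2.56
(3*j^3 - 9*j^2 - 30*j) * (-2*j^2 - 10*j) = -6*j^5 - 12*j^4 + 150*j^3 + 300*j^2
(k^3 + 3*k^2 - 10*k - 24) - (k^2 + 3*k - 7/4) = k^3 + 2*k^2 - 13*k - 89/4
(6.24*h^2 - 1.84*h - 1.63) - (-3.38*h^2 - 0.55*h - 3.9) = 9.62*h^2 - 1.29*h + 2.27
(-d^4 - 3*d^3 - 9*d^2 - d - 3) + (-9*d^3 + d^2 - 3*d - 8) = -d^4 - 12*d^3 - 8*d^2 - 4*d - 11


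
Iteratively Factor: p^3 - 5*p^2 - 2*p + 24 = (p - 4)*(p^2 - p - 6) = (p - 4)*(p + 2)*(p - 3)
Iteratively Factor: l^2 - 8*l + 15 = (l - 5)*(l - 3)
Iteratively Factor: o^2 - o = (o - 1)*(o)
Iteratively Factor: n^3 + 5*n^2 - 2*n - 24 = (n + 3)*(n^2 + 2*n - 8) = (n + 3)*(n + 4)*(n - 2)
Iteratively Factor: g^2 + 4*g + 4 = (g + 2)*(g + 2)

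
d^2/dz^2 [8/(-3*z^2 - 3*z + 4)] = 48*(3*z^2 + 3*z - 3*(2*z + 1)^2 - 4)/(3*z^2 + 3*z - 4)^3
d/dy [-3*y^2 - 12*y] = -6*y - 12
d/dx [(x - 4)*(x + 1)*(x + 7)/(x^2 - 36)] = (x^4 - 83*x^2 - 232*x + 900)/(x^4 - 72*x^2 + 1296)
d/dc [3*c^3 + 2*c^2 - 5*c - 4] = 9*c^2 + 4*c - 5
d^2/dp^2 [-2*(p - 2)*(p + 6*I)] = -4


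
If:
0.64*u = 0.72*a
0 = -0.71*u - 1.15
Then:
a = -1.44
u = -1.62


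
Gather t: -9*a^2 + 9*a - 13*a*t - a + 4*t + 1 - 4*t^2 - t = -9*a^2 + 8*a - 4*t^2 + t*(3 - 13*a) + 1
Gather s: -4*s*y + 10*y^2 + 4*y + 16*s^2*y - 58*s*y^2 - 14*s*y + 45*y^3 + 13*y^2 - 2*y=16*s^2*y + s*(-58*y^2 - 18*y) + 45*y^3 + 23*y^2 + 2*y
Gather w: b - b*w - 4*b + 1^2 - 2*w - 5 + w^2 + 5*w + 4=-3*b + w^2 + w*(3 - b)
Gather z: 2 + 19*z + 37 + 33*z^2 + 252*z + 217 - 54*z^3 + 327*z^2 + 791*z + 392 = -54*z^3 + 360*z^2 + 1062*z + 648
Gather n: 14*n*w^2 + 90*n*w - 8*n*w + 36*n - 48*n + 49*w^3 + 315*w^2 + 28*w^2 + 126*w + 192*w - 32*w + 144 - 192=n*(14*w^2 + 82*w - 12) + 49*w^3 + 343*w^2 + 286*w - 48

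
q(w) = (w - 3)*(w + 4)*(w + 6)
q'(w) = (w - 3)*(w + 4) + (w - 3)*(w + 6) + (w + 4)*(w + 6) = 3*w^2 + 14*w - 6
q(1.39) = -64.13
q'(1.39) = 19.26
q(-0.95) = -60.84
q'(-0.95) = -16.59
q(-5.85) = 2.46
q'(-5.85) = 14.77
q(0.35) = -73.20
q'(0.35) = -0.73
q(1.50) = -61.88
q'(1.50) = 21.75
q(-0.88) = -61.98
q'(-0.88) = -16.00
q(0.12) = -72.62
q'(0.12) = -4.28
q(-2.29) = -33.56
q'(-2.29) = -22.33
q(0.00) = -72.00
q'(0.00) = -6.00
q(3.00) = 0.00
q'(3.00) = 63.00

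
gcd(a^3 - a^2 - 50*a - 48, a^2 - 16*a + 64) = a - 8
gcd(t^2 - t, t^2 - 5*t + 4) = t - 1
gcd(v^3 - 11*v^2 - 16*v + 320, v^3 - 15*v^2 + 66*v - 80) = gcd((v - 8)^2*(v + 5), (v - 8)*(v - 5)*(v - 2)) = v - 8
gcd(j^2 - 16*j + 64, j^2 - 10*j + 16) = j - 8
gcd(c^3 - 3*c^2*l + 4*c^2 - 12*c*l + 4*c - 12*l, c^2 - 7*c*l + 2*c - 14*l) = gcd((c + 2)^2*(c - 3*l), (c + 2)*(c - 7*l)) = c + 2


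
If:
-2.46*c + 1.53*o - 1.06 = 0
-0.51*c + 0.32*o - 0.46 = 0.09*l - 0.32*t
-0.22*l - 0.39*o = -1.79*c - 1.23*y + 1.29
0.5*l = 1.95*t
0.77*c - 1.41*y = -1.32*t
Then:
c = 2.03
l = -28.83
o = 3.96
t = -7.39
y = -5.81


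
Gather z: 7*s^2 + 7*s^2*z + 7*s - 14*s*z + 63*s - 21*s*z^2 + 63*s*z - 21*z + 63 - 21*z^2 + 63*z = 7*s^2 + 70*s + z^2*(-21*s - 21) + z*(7*s^2 + 49*s + 42) + 63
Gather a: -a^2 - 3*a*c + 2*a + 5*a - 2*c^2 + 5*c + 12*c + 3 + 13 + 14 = -a^2 + a*(7 - 3*c) - 2*c^2 + 17*c + 30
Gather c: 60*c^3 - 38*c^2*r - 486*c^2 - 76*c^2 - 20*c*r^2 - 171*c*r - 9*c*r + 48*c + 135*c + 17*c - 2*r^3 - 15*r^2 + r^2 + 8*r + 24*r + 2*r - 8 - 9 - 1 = 60*c^3 + c^2*(-38*r - 562) + c*(-20*r^2 - 180*r + 200) - 2*r^3 - 14*r^2 + 34*r - 18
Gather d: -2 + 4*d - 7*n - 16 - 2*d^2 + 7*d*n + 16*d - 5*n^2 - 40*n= -2*d^2 + d*(7*n + 20) - 5*n^2 - 47*n - 18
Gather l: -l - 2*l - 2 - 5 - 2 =-3*l - 9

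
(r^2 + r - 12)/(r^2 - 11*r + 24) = (r + 4)/(r - 8)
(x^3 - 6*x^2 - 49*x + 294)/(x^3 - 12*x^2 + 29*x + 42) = (x + 7)/(x + 1)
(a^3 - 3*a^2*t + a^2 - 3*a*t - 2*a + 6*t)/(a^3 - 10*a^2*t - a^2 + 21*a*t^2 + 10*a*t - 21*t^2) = (-a - 2)/(-a + 7*t)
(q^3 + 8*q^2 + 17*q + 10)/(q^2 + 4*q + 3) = (q^2 + 7*q + 10)/(q + 3)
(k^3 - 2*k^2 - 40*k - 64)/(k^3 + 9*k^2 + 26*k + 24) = (k - 8)/(k + 3)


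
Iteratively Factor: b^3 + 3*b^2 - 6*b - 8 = (b - 2)*(b^2 + 5*b + 4) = (b - 2)*(b + 1)*(b + 4)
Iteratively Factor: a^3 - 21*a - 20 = (a + 4)*(a^2 - 4*a - 5) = (a - 5)*(a + 4)*(a + 1)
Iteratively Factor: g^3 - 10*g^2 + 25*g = (g - 5)*(g^2 - 5*g) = g*(g - 5)*(g - 5)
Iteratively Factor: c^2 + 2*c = (c + 2)*(c)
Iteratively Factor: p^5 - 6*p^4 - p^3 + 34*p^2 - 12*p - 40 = (p + 1)*(p^4 - 7*p^3 + 6*p^2 + 28*p - 40) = (p - 2)*(p + 1)*(p^3 - 5*p^2 - 4*p + 20) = (p - 2)*(p + 1)*(p + 2)*(p^2 - 7*p + 10) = (p - 2)^2*(p + 1)*(p + 2)*(p - 5)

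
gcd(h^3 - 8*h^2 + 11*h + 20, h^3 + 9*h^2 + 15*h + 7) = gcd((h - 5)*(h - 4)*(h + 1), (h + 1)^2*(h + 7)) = h + 1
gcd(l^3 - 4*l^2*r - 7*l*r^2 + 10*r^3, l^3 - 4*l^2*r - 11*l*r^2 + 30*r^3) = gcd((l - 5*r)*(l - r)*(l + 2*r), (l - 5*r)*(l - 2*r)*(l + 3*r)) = -l + 5*r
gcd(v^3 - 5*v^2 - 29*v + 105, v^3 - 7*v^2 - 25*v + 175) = v^2 - 2*v - 35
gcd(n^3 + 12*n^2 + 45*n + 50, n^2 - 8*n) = 1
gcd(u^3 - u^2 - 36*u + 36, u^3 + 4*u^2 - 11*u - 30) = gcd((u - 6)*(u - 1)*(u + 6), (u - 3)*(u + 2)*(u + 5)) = 1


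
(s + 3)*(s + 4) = s^2 + 7*s + 12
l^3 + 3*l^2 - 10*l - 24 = (l - 3)*(l + 2)*(l + 4)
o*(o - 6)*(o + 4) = o^3 - 2*o^2 - 24*o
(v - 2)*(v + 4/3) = v^2 - 2*v/3 - 8/3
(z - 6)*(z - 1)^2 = z^3 - 8*z^2 + 13*z - 6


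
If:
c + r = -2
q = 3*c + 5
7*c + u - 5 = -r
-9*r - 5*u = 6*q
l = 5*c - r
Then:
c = 47/21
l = 108/7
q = 82/7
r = -89/21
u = -45/7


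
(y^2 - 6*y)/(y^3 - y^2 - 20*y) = (6 - y)/(-y^2 + y + 20)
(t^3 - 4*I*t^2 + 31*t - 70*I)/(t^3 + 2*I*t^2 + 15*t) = (t^2 - 9*I*t - 14)/(t*(t - 3*I))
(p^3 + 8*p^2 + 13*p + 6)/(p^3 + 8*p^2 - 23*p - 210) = (p^2 + 2*p + 1)/(p^2 + 2*p - 35)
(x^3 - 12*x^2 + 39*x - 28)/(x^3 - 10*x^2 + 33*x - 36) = (x^2 - 8*x + 7)/(x^2 - 6*x + 9)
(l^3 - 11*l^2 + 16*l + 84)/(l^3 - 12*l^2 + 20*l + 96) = (l - 7)/(l - 8)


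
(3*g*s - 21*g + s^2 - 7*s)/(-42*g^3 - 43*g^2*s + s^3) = (-3*g*s + 21*g - s^2 + 7*s)/(42*g^3 + 43*g^2*s - s^3)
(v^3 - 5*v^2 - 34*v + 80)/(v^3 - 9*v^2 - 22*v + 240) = (v - 2)/(v - 6)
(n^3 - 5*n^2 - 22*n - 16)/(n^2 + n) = n - 6 - 16/n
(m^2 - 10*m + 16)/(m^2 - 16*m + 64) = (m - 2)/(m - 8)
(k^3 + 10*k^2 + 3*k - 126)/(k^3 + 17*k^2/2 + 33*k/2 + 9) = 2*(k^2 + 4*k - 21)/(2*k^2 + 5*k + 3)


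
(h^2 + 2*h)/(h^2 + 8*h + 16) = h*(h + 2)/(h^2 + 8*h + 16)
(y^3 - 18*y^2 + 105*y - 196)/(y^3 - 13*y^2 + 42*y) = (y^2 - 11*y + 28)/(y*(y - 6))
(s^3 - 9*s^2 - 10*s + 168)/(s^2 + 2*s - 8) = (s^2 - 13*s + 42)/(s - 2)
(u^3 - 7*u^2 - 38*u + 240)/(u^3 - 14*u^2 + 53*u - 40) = (u + 6)/(u - 1)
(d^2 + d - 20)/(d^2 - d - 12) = (d + 5)/(d + 3)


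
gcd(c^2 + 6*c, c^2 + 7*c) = c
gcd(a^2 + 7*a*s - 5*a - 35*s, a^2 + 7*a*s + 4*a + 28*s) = a + 7*s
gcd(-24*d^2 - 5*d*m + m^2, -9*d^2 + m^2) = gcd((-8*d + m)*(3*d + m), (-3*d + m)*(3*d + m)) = 3*d + m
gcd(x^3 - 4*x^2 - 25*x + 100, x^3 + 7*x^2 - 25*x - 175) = x^2 - 25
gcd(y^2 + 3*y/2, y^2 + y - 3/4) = y + 3/2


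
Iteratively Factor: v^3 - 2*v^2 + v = (v)*(v^2 - 2*v + 1) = v*(v - 1)*(v - 1)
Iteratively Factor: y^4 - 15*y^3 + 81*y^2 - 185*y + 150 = (y - 2)*(y^3 - 13*y^2 + 55*y - 75) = (y - 5)*(y - 2)*(y^2 - 8*y + 15) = (y - 5)*(y - 3)*(y - 2)*(y - 5)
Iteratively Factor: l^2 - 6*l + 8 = (l - 2)*(l - 4)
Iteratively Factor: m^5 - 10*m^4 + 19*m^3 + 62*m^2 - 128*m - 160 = (m + 2)*(m^4 - 12*m^3 + 43*m^2 - 24*m - 80) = (m - 4)*(m + 2)*(m^3 - 8*m^2 + 11*m + 20) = (m - 5)*(m - 4)*(m + 2)*(m^2 - 3*m - 4) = (m - 5)*(m - 4)^2*(m + 2)*(m + 1)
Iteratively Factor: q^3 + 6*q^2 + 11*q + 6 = (q + 2)*(q^2 + 4*q + 3) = (q + 1)*(q + 2)*(q + 3)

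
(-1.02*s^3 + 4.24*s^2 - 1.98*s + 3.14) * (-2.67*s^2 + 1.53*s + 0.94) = 2.7234*s^5 - 12.8814*s^4 + 10.815*s^3 - 7.4276*s^2 + 2.943*s + 2.9516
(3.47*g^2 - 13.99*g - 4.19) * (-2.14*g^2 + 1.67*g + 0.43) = -7.4258*g^4 + 35.7335*g^3 - 12.9046*g^2 - 13.013*g - 1.8017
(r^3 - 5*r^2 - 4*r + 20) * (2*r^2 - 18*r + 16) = 2*r^5 - 28*r^4 + 98*r^3 + 32*r^2 - 424*r + 320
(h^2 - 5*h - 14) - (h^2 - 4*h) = -h - 14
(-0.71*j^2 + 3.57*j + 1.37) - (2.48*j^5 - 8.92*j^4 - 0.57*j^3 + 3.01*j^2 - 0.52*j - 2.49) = -2.48*j^5 + 8.92*j^4 + 0.57*j^3 - 3.72*j^2 + 4.09*j + 3.86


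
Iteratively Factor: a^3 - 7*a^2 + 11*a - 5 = (a - 1)*(a^2 - 6*a + 5) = (a - 1)^2*(a - 5)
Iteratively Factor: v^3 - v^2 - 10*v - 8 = (v + 2)*(v^2 - 3*v - 4) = (v + 1)*(v + 2)*(v - 4)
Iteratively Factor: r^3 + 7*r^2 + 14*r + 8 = (r + 1)*(r^2 + 6*r + 8) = (r + 1)*(r + 4)*(r + 2)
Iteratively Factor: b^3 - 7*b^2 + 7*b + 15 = (b - 3)*(b^2 - 4*b - 5) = (b - 5)*(b - 3)*(b + 1)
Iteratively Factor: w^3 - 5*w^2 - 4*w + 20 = (w - 5)*(w^2 - 4) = (w - 5)*(w - 2)*(w + 2)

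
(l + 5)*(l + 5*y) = l^2 + 5*l*y + 5*l + 25*y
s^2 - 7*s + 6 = (s - 6)*(s - 1)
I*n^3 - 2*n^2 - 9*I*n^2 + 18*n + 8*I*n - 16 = (n - 8)*(n + 2*I)*(I*n - I)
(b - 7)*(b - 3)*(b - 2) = b^3 - 12*b^2 + 41*b - 42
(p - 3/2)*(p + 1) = p^2 - p/2 - 3/2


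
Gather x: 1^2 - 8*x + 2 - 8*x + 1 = 4 - 16*x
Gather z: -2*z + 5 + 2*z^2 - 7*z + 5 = 2*z^2 - 9*z + 10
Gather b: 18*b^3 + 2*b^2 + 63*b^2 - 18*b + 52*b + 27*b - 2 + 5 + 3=18*b^3 + 65*b^2 + 61*b + 6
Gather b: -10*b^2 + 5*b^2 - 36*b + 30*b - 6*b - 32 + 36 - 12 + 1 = -5*b^2 - 12*b - 7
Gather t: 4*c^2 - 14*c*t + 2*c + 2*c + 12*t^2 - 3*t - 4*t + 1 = 4*c^2 + 4*c + 12*t^2 + t*(-14*c - 7) + 1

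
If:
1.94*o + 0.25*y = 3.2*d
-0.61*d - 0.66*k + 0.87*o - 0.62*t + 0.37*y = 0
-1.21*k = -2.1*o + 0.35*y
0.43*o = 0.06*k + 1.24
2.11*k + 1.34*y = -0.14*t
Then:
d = 1.38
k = 14.36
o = 4.89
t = -21.91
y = -20.33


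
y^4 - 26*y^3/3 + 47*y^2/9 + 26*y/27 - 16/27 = (y - 8)*(y - 2/3)*(y - 1/3)*(y + 1/3)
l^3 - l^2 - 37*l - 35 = (l - 7)*(l + 1)*(l + 5)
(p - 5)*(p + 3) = p^2 - 2*p - 15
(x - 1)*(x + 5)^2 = x^3 + 9*x^2 + 15*x - 25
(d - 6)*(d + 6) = d^2 - 36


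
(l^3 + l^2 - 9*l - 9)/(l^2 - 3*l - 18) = (l^2 - 2*l - 3)/(l - 6)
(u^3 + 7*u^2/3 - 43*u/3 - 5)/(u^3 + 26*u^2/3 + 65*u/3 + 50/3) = (3*u^2 - 8*u - 3)/(3*u^2 + 11*u + 10)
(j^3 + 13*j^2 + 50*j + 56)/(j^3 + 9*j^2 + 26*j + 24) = (j + 7)/(j + 3)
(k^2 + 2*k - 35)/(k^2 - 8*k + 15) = (k + 7)/(k - 3)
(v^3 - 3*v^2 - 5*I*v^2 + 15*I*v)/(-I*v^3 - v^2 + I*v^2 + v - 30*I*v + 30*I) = v*(I*v^2 + v*(5 - 3*I) - 15)/(v^3 - v^2*(1 + I) + v*(30 + I) - 30)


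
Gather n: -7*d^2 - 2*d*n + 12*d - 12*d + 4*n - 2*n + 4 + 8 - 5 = -7*d^2 + n*(2 - 2*d) + 7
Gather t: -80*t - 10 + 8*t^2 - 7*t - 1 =8*t^2 - 87*t - 11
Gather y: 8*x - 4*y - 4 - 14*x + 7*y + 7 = -6*x + 3*y + 3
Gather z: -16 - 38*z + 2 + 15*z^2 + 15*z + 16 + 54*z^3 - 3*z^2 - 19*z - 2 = 54*z^3 + 12*z^2 - 42*z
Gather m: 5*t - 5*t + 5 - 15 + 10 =0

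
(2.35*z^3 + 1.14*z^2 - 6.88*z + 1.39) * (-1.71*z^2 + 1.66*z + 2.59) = -4.0185*z^5 + 1.9516*z^4 + 19.7437*z^3 - 10.8451*z^2 - 15.5118*z + 3.6001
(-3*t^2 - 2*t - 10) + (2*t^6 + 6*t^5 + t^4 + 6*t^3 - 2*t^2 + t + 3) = 2*t^6 + 6*t^5 + t^4 + 6*t^3 - 5*t^2 - t - 7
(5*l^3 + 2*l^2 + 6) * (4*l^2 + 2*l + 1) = 20*l^5 + 18*l^4 + 9*l^3 + 26*l^2 + 12*l + 6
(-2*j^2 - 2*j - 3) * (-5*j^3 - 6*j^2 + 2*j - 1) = 10*j^5 + 22*j^4 + 23*j^3 + 16*j^2 - 4*j + 3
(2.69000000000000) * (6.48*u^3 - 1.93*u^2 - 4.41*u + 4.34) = 17.4312*u^3 - 5.1917*u^2 - 11.8629*u + 11.6746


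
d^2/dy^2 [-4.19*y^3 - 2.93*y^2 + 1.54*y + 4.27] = -25.14*y - 5.86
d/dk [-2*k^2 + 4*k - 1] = 4 - 4*k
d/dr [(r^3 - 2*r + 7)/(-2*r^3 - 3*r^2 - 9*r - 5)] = (-3*r^4 - 26*r^3 + 21*r^2 + 42*r + 73)/(4*r^6 + 12*r^5 + 45*r^4 + 74*r^3 + 111*r^2 + 90*r + 25)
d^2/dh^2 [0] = 0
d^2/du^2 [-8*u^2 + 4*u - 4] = -16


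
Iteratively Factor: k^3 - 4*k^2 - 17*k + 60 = (k - 5)*(k^2 + k - 12) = (k - 5)*(k - 3)*(k + 4)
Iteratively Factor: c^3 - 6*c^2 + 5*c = (c)*(c^2 - 6*c + 5) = c*(c - 5)*(c - 1)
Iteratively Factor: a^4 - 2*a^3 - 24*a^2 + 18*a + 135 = (a - 5)*(a^3 + 3*a^2 - 9*a - 27) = (a - 5)*(a + 3)*(a^2 - 9) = (a - 5)*(a - 3)*(a + 3)*(a + 3)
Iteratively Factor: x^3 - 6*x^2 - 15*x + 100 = (x + 4)*(x^2 - 10*x + 25) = (x - 5)*(x + 4)*(x - 5)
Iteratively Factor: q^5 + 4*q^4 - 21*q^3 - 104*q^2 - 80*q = (q + 4)*(q^4 - 21*q^2 - 20*q) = q*(q + 4)*(q^3 - 21*q - 20) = q*(q - 5)*(q + 4)*(q^2 + 5*q + 4) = q*(q - 5)*(q + 4)^2*(q + 1)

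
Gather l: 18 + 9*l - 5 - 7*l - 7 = 2*l + 6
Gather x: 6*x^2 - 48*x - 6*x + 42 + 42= 6*x^2 - 54*x + 84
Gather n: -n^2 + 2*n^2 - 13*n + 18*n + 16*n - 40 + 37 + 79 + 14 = n^2 + 21*n + 90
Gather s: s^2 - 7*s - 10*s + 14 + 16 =s^2 - 17*s + 30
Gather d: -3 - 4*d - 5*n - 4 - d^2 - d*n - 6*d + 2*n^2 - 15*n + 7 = -d^2 + d*(-n - 10) + 2*n^2 - 20*n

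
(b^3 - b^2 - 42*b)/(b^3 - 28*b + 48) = b*(b - 7)/(b^2 - 6*b + 8)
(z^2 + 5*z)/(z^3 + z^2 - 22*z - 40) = z*(z + 5)/(z^3 + z^2 - 22*z - 40)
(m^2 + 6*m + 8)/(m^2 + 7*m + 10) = (m + 4)/(m + 5)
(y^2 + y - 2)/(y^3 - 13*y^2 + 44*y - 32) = (y + 2)/(y^2 - 12*y + 32)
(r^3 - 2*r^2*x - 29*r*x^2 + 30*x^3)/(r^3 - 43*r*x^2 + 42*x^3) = (r + 5*x)/(r + 7*x)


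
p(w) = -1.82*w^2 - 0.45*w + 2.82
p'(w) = -3.64*w - 0.45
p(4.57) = -37.25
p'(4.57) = -17.08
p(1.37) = -1.21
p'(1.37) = -5.44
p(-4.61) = -33.78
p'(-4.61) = 16.33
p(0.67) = 1.70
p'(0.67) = -2.89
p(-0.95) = 1.60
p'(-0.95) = 3.01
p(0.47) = 2.21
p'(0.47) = -2.16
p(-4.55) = -32.81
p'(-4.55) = 16.11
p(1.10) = 0.12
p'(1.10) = -4.45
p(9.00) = -148.65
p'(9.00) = -33.21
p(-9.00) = -140.55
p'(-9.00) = 32.31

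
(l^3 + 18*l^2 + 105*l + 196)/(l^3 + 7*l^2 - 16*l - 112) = (l + 7)/(l - 4)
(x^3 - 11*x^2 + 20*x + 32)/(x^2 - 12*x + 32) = x + 1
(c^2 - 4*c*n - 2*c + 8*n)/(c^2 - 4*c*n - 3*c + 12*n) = (c - 2)/(c - 3)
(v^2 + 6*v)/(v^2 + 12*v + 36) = v/(v + 6)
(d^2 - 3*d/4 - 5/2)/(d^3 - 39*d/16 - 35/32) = 8*(d - 2)/(8*d^2 - 10*d - 7)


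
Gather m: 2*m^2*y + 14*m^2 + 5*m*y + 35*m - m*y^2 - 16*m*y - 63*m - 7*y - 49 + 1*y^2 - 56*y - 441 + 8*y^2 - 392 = m^2*(2*y + 14) + m*(-y^2 - 11*y - 28) + 9*y^2 - 63*y - 882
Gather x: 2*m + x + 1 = 2*m + x + 1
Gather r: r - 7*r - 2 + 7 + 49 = 54 - 6*r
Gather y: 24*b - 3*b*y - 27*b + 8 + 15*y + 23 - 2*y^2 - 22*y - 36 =-3*b - 2*y^2 + y*(-3*b - 7) - 5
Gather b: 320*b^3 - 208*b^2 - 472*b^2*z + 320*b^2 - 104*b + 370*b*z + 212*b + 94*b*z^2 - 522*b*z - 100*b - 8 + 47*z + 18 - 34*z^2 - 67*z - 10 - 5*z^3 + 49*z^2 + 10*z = 320*b^3 + b^2*(112 - 472*z) + b*(94*z^2 - 152*z + 8) - 5*z^3 + 15*z^2 - 10*z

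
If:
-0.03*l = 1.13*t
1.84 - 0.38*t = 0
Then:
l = -182.39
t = 4.84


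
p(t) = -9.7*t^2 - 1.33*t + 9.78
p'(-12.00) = 231.47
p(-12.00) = -1371.06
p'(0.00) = -1.33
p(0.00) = 9.78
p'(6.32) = -123.94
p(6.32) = -386.07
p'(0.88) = -18.40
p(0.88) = 1.10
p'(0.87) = -18.21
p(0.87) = 1.28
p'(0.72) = -15.30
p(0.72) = 3.79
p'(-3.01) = 57.06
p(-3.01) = -74.10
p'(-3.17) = 60.17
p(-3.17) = -83.48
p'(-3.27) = 62.11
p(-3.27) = -89.59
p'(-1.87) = 34.95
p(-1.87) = -21.65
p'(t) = -19.4*t - 1.33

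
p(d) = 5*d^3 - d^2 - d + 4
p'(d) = 15*d^2 - 2*d - 1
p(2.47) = 70.78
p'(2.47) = 85.57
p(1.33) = 12.66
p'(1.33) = 22.87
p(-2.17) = -49.63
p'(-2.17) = 73.97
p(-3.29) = -181.59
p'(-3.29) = 167.94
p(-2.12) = -46.02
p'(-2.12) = 70.66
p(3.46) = 195.68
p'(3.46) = 171.65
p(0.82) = 5.26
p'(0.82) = 7.45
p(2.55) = 77.85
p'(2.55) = 91.44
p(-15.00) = -17081.00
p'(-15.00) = 3404.00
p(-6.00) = -1106.00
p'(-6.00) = 551.00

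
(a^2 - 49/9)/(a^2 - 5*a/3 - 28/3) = (a - 7/3)/(a - 4)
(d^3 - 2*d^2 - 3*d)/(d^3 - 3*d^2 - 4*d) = (d - 3)/(d - 4)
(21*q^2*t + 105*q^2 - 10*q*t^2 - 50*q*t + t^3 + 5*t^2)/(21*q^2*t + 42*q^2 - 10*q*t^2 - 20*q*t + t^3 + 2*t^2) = (t + 5)/(t + 2)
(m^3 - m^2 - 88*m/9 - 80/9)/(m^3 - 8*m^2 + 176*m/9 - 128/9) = (9*m^2 + 27*m + 20)/(9*m^2 - 36*m + 32)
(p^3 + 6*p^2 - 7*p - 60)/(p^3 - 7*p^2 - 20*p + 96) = (p + 5)/(p - 8)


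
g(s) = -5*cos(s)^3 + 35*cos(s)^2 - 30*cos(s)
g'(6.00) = 6.53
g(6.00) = -0.96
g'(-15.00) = -59.72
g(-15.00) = 45.18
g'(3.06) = 9.35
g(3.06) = 69.62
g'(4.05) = -62.08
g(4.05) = 32.85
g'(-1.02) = 2.15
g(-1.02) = -6.83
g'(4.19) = -59.50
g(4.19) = 24.30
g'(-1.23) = -7.80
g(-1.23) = -6.30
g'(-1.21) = -6.70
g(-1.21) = -6.45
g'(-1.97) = -54.80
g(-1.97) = 17.24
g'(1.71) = 39.61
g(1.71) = 4.85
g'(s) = 15*sin(s)*cos(s)^2 - 70*sin(s)*cos(s) + 30*sin(s)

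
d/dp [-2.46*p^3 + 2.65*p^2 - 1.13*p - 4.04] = -7.38*p^2 + 5.3*p - 1.13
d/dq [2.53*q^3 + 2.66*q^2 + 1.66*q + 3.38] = 7.59*q^2 + 5.32*q + 1.66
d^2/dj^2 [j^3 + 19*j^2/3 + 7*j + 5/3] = 6*j + 38/3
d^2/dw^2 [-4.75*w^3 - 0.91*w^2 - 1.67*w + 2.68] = -28.5*w - 1.82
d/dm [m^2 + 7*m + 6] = 2*m + 7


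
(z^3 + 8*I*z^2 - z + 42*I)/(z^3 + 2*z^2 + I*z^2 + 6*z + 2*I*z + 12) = (z + 7*I)/(z + 2)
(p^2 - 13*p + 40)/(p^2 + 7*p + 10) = (p^2 - 13*p + 40)/(p^2 + 7*p + 10)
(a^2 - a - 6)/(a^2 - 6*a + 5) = (a^2 - a - 6)/(a^2 - 6*a + 5)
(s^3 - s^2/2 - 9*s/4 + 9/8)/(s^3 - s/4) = (4*s^2 - 9)/(2*s*(2*s + 1))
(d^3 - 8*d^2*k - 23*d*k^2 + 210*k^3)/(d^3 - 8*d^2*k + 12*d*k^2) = (d^2 - 2*d*k - 35*k^2)/(d*(d - 2*k))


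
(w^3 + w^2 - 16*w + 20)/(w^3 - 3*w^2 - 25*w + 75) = (w^2 - 4*w + 4)/(w^2 - 8*w + 15)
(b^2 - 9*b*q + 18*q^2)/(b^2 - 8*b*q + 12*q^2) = (-b + 3*q)/(-b + 2*q)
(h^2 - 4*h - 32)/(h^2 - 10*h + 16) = (h + 4)/(h - 2)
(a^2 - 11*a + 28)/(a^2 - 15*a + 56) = (a - 4)/(a - 8)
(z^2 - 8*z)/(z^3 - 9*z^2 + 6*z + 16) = z/(z^2 - z - 2)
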